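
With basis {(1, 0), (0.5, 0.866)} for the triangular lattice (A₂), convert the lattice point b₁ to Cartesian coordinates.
(1, 0)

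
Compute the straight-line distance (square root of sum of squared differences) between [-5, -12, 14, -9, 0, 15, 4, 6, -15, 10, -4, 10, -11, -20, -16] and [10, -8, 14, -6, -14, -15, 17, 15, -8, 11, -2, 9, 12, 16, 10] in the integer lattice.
64.436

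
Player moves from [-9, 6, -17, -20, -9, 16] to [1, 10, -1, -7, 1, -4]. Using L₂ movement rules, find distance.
32.2645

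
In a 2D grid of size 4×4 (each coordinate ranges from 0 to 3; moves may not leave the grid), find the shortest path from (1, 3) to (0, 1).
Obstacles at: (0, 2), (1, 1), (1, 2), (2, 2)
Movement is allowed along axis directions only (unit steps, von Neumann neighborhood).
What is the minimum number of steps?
9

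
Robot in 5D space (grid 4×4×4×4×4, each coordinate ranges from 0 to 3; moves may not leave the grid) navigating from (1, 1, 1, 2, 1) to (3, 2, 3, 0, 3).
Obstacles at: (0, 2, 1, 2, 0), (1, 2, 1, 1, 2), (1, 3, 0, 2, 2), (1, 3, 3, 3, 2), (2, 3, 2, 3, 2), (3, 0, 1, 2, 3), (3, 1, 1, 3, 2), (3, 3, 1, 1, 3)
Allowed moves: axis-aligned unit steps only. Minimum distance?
9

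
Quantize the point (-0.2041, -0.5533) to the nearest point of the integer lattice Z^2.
(0, -1)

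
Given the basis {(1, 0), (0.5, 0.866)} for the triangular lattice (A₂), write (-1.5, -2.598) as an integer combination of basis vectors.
-3b₂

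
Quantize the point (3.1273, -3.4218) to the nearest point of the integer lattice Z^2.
(3, -3)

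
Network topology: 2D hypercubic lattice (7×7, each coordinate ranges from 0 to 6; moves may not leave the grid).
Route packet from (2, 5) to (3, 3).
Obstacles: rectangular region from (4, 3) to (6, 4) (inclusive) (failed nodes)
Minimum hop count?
3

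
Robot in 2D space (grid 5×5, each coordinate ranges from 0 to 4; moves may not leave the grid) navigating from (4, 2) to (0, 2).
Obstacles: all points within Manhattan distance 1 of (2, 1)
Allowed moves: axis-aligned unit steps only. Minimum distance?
6
(one shortest path: (4, 2) → (3, 2) → (3, 3) → (2, 3) → (1, 3) → (0, 3) → (0, 2))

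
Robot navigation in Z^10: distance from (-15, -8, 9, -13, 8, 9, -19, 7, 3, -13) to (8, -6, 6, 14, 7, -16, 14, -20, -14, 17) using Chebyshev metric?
33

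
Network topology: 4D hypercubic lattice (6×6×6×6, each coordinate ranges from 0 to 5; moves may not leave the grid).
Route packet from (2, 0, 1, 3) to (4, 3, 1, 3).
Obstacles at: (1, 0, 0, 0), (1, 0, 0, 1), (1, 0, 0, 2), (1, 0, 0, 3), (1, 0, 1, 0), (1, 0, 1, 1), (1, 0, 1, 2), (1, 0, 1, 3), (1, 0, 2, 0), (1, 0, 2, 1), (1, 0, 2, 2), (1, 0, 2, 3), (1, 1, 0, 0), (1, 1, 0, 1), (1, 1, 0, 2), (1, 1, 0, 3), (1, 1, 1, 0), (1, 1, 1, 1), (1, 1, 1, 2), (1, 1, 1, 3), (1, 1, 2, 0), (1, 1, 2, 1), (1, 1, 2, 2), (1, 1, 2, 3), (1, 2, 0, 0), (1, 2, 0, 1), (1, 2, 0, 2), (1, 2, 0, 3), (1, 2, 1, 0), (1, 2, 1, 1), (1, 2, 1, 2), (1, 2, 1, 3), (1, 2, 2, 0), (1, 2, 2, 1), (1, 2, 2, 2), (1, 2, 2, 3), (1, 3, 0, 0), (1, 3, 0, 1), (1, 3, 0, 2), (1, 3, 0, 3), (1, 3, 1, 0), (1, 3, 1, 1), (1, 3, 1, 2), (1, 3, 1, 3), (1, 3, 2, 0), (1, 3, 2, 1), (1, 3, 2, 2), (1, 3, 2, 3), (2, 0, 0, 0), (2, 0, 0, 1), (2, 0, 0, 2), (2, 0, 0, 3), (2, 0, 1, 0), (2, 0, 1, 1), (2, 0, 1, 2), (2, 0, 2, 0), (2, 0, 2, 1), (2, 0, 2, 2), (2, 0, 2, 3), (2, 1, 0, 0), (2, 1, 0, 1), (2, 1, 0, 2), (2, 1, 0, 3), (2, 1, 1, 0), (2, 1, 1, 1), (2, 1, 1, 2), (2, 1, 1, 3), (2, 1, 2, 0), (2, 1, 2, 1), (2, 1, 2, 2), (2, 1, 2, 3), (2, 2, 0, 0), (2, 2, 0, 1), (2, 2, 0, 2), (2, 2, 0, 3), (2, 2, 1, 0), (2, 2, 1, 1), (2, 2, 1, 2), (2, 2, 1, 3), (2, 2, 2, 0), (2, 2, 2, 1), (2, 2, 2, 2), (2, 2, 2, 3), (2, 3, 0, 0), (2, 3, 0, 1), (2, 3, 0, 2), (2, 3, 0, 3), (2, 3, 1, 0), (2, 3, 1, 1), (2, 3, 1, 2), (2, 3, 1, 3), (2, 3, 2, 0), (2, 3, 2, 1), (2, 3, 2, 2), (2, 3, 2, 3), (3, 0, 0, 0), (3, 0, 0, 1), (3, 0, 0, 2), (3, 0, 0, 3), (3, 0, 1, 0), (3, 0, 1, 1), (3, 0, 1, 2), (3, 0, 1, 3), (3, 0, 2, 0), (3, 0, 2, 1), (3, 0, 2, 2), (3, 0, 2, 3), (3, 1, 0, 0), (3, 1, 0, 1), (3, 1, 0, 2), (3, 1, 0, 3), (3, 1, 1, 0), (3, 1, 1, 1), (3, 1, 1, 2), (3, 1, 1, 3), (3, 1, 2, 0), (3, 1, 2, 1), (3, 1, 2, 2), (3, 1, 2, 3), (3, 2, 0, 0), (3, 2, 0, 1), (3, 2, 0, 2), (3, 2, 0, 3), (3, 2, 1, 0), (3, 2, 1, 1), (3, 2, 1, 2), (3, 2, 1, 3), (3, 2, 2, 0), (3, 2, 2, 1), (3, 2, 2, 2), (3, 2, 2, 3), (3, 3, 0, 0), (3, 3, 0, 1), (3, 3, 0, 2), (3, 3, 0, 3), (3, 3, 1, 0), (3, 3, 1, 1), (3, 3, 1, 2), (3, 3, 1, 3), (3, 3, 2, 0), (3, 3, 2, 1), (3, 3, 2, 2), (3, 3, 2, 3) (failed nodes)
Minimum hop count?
7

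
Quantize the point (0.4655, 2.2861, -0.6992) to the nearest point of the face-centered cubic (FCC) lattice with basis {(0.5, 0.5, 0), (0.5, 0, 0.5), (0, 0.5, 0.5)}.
(0.5, 2, -0.5)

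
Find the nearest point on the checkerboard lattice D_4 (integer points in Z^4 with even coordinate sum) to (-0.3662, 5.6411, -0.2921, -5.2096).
(-1, 6, 0, -5)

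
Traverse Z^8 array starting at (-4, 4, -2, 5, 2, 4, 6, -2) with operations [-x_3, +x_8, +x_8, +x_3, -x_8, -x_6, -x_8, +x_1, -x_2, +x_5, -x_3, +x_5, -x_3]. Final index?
(-3, 3, -4, 5, 4, 3, 6, -2)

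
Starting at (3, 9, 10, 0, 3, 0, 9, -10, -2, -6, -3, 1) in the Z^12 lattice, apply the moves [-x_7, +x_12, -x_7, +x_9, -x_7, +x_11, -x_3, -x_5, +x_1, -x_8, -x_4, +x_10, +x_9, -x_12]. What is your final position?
(4, 9, 9, -1, 2, 0, 6, -11, 0, -5, -2, 1)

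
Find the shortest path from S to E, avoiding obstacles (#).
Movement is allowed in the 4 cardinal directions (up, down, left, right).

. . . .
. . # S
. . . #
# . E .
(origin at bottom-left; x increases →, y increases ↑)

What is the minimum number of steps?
7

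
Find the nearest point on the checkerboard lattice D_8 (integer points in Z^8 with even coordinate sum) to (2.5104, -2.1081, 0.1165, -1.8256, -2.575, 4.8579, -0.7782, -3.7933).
(3, -2, 0, -2, -3, 5, -1, -4)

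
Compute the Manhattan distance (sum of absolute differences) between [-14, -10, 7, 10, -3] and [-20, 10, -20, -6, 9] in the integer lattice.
81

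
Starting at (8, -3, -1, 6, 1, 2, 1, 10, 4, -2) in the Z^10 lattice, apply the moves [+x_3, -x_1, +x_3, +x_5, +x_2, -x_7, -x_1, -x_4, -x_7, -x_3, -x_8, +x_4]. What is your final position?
(6, -2, 0, 6, 2, 2, -1, 9, 4, -2)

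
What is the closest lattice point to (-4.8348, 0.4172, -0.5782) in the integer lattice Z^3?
(-5, 0, -1)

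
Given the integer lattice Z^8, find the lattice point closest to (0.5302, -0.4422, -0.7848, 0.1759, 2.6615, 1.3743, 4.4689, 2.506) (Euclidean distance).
(1, 0, -1, 0, 3, 1, 4, 3)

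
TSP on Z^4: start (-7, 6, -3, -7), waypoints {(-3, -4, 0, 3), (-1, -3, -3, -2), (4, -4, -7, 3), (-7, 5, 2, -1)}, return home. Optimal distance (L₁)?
80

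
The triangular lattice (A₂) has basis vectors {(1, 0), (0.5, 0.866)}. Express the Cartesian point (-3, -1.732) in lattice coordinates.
-2b₁ - 2b₂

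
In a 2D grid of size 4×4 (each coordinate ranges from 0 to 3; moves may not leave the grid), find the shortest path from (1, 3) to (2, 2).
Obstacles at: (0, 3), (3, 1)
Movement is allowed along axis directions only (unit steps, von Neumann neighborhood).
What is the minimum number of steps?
2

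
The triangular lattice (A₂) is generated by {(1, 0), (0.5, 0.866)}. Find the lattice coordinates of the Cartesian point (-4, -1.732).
-3b₁ - 2b₂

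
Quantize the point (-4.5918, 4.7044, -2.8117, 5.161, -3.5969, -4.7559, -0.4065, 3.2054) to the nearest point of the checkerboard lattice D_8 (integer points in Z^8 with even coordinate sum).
(-5, 5, -3, 5, -4, -5, 0, 3)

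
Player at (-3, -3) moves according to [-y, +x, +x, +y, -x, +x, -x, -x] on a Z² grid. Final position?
(-3, -3)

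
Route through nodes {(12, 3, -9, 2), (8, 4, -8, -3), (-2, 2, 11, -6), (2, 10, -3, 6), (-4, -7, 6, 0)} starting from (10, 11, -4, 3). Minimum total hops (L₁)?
107
(one optimal route: (10, 11, -4, 3) → (2, 10, -3, 6) → (12, 3, -9, 2) → (8, 4, -8, -3) → (-2, 2, 11, -6) → (-4, -7, 6, 0))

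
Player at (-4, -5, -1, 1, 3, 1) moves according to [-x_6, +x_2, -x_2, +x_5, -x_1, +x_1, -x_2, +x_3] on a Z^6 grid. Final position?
(-4, -6, 0, 1, 4, 0)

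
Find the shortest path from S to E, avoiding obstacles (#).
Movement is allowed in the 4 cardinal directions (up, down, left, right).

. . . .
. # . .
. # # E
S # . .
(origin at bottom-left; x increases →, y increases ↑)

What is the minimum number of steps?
8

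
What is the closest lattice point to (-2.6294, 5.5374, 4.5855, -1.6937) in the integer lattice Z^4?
(-3, 6, 5, -2)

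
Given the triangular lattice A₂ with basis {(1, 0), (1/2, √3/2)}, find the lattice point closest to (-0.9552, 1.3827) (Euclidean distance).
(-1, 1.732)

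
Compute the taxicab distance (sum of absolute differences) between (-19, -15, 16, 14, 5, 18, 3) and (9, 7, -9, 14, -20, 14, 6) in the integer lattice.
107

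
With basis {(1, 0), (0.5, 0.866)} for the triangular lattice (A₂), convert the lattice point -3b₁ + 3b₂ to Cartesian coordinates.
(-1.5, 2.598)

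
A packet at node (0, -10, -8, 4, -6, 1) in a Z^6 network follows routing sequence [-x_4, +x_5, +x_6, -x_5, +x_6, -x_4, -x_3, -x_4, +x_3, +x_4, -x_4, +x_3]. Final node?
(0, -10, -7, 1, -6, 3)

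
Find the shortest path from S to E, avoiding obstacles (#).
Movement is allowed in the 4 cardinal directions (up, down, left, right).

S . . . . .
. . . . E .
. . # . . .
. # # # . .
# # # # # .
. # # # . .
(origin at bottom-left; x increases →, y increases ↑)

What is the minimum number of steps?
5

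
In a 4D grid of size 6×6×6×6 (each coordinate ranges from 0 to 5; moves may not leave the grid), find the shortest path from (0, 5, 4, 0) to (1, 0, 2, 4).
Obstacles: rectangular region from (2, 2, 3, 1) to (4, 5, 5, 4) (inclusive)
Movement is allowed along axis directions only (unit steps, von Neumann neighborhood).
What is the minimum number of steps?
12
(one shortest path: (0, 5, 4, 0) → (1, 5, 4, 0) → (1, 4, 4, 0) → (1, 3, 4, 0) → (1, 2, 4, 0) → (1, 1, 4, 0) → (1, 0, 4, 0) → (1, 0, 3, 0) → (1, 0, 2, 0) → (1, 0, 2, 1) → (1, 0, 2, 2) → (1, 0, 2, 3) → (1, 0, 2, 4))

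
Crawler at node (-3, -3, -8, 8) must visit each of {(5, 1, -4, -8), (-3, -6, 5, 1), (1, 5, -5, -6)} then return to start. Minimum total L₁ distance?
96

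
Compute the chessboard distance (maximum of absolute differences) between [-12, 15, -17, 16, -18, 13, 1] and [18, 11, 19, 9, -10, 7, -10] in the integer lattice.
36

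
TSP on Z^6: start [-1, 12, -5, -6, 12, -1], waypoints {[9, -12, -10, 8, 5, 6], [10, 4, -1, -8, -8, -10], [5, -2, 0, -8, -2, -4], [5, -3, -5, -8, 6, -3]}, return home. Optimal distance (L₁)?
204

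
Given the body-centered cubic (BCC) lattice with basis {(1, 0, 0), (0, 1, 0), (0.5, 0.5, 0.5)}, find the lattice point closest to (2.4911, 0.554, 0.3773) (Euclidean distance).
(2.5, 0.5, 0.5)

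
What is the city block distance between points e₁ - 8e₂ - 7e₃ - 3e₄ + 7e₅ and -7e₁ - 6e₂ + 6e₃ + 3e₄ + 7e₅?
29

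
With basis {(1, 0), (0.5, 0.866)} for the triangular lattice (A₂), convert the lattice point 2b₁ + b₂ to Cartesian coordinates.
(2.5, 0.866)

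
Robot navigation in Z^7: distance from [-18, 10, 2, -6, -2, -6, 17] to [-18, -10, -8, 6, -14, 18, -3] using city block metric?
98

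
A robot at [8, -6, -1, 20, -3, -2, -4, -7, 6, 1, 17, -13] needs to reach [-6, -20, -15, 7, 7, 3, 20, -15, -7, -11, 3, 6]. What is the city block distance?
160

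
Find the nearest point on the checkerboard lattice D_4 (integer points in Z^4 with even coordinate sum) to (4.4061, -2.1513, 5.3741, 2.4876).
(4, -2, 5, 3)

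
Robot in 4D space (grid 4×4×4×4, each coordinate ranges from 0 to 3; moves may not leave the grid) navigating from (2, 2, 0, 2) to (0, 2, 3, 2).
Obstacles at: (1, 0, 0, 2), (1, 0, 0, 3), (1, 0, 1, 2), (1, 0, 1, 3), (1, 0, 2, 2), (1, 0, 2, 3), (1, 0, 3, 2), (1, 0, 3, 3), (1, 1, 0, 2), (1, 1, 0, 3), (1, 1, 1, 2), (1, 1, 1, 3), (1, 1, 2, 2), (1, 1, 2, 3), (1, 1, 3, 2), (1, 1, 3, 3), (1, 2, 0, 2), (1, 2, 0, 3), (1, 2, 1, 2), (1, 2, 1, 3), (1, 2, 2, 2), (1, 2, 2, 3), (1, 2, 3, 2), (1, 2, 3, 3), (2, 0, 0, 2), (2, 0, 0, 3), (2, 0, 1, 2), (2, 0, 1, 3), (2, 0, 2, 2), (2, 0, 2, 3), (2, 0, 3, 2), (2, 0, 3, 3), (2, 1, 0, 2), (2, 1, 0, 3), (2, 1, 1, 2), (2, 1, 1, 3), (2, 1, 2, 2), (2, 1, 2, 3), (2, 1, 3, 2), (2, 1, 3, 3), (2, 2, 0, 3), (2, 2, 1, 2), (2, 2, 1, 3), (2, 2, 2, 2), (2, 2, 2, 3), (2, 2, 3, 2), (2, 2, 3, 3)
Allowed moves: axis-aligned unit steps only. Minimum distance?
7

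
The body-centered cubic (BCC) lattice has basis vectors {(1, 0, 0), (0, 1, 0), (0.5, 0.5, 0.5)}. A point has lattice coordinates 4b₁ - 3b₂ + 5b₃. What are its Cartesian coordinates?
(6.5, -0.5, 2.5)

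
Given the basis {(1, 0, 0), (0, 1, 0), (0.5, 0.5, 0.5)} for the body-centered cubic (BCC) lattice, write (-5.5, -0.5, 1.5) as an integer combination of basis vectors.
-7b₁ - 2b₂ + 3b₃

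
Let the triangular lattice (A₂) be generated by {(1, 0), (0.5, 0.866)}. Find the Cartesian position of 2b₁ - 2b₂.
(1, -1.732)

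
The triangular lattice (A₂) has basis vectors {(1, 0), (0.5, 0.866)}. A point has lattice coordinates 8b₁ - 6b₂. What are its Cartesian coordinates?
(5, -5.196)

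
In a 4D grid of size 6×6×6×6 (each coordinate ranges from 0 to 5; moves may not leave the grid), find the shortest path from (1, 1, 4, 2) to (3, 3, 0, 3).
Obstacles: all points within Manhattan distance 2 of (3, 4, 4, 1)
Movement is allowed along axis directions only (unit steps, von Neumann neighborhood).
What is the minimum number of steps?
9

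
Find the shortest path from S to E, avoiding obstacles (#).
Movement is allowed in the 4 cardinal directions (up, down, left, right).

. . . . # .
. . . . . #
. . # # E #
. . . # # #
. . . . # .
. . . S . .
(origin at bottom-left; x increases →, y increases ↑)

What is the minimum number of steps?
10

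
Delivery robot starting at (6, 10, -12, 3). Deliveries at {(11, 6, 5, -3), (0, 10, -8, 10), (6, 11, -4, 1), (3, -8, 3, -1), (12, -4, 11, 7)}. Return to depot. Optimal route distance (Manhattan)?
150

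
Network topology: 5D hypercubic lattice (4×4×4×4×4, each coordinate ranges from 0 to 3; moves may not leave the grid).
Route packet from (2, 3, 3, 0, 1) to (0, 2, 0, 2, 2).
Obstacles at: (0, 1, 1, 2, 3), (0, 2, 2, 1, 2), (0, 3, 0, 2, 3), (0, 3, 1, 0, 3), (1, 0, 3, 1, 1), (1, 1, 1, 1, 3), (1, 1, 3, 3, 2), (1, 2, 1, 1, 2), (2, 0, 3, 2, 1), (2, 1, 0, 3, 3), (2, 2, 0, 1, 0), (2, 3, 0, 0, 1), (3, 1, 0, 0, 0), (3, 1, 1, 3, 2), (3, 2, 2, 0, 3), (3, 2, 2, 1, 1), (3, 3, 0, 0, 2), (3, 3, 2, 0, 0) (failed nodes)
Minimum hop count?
9
(one shortest path: (2, 3, 3, 0, 1) → (1, 3, 3, 0, 1) → (0, 3, 3, 0, 1) → (0, 2, 3, 0, 1) → (0, 2, 2, 0, 1) → (0, 2, 1, 0, 1) → (0, 2, 0, 0, 1) → (0, 2, 0, 1, 1) → (0, 2, 0, 2, 1) → (0, 2, 0, 2, 2))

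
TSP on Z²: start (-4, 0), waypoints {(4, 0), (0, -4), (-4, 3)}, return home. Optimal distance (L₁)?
30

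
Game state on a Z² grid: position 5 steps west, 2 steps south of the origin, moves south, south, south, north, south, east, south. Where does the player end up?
(-4, -6)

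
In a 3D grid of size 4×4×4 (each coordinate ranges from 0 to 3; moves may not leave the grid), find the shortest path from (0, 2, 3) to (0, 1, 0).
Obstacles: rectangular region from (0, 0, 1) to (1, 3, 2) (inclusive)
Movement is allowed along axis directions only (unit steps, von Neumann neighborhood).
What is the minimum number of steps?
8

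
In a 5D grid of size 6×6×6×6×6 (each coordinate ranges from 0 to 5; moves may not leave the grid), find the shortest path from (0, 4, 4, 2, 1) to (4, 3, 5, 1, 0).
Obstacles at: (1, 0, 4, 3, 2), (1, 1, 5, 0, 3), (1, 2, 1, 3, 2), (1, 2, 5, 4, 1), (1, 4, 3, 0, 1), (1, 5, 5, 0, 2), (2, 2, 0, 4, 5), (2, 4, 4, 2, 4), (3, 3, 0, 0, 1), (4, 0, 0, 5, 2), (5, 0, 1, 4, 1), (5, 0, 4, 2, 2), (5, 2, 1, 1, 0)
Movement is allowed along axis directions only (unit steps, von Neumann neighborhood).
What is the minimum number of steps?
8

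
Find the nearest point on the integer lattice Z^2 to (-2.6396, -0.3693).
(-3, 0)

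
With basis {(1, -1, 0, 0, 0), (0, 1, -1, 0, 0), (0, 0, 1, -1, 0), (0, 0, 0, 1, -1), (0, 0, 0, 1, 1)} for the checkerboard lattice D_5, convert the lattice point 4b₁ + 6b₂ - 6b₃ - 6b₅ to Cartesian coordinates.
(4, 2, -12, 0, -6)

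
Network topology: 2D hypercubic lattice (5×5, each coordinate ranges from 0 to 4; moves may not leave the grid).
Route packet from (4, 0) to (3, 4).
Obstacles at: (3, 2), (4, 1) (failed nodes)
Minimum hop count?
7
(one shortest path: (4, 0) → (3, 0) → (2, 0) → (2, 1) → (2, 2) → (2, 3) → (3, 3) → (3, 4))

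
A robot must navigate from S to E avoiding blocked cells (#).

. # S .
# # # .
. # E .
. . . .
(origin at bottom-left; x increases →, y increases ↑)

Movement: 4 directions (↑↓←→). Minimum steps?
4
(one shortest path: (2, 3) → (3, 3) → (3, 2) → (3, 1) → (2, 1))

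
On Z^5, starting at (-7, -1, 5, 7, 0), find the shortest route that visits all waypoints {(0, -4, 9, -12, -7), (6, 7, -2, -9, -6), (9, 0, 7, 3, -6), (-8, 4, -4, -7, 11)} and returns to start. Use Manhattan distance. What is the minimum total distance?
170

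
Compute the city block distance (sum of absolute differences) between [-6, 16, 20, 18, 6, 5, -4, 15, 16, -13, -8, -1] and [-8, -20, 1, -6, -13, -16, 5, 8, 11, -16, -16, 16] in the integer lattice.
170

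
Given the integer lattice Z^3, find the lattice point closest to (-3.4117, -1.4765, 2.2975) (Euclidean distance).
(-3, -1, 2)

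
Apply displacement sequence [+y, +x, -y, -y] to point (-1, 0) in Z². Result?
(0, -1)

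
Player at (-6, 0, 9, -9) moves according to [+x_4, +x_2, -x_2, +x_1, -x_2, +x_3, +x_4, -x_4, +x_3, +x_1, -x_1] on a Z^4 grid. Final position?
(-5, -1, 11, -8)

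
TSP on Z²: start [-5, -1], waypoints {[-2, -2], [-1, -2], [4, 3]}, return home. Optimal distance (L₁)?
28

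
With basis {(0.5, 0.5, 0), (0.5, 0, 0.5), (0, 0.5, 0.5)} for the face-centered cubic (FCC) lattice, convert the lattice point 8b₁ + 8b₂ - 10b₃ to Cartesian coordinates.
(8, -1, -1)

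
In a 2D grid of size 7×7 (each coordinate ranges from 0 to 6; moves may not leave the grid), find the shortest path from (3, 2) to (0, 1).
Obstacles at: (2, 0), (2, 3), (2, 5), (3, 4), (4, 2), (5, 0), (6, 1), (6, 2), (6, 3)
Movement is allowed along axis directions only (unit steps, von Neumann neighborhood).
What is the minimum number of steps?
4
(one shortest path: (3, 2) → (2, 2) → (1, 2) → (0, 2) → (0, 1))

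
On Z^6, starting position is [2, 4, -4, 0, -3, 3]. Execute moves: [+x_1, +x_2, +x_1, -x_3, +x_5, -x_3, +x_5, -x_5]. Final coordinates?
(4, 5, -6, 0, -2, 3)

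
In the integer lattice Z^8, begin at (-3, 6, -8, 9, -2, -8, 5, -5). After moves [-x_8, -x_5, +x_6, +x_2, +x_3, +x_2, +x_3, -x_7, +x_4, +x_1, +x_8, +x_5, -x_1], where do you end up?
(-3, 8, -6, 10, -2, -7, 4, -5)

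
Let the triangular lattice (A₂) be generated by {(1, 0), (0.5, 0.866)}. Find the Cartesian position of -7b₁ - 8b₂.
(-11, -6.928)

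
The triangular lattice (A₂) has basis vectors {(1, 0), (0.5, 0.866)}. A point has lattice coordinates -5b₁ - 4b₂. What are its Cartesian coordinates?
(-7, -3.464)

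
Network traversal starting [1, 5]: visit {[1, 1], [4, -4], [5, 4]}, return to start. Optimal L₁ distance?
26
(one optimal route: (1, 5) → (1, 1) → (4, -4) → (5, 4) → (1, 5))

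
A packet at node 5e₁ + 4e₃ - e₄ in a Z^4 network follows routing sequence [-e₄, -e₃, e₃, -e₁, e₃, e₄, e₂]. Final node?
(4, 1, 5, -1)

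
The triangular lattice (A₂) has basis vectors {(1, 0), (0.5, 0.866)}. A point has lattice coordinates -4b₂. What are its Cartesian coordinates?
(-2, -3.464)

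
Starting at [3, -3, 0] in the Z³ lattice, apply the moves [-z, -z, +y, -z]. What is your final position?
(3, -2, -3)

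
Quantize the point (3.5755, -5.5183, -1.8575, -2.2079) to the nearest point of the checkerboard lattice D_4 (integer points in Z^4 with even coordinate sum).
(4, -6, -2, -2)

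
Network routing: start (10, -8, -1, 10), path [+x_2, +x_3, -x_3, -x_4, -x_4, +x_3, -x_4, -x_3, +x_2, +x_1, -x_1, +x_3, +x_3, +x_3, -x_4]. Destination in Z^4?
(10, -6, 2, 6)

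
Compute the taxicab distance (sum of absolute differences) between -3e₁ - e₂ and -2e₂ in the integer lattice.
4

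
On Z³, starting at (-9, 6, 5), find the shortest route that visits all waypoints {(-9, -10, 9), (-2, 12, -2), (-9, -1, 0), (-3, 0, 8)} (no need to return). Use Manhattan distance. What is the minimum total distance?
70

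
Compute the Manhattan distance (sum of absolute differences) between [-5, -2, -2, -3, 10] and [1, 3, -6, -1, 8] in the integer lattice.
19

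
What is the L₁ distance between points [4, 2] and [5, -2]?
5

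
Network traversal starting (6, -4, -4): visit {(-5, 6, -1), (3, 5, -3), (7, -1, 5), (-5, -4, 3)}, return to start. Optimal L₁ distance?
68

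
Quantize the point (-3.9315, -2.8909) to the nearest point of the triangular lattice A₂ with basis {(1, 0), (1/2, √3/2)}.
(-3.5, -2.598)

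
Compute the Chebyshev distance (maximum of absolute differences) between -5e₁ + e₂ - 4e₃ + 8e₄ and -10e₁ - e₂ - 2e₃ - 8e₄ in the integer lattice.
16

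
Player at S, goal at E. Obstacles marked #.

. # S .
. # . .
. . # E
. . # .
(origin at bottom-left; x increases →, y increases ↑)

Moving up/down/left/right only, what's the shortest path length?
3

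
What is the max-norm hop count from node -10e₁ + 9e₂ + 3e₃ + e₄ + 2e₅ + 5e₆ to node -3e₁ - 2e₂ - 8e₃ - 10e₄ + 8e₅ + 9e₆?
11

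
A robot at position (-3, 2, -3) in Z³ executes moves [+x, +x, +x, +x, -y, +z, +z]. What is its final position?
(1, 1, -1)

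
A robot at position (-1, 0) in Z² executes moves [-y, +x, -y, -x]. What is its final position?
(-1, -2)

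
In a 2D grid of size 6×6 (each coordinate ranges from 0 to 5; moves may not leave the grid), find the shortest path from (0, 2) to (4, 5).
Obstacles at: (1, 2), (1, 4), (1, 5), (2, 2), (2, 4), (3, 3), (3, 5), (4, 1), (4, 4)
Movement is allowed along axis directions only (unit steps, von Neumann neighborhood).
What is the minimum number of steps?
11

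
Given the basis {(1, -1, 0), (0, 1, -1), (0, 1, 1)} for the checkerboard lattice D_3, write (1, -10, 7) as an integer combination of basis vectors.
b₁ - 8b₂ - b₃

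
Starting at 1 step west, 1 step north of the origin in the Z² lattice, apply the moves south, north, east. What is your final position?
(0, 1)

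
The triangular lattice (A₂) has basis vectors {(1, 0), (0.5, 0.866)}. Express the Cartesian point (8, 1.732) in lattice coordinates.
7b₁ + 2b₂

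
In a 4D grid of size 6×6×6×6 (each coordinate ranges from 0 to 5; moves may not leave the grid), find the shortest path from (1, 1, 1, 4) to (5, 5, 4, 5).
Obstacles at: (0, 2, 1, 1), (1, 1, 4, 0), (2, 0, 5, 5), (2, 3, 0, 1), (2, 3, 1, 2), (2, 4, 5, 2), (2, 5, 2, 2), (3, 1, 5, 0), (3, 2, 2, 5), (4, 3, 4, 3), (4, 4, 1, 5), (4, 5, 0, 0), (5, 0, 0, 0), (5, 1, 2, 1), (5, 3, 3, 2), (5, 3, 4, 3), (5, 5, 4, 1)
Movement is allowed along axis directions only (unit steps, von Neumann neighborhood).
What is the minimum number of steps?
12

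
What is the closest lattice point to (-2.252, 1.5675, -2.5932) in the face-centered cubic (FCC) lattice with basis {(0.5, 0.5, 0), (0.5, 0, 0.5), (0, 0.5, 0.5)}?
(-2, 1.5, -2.5)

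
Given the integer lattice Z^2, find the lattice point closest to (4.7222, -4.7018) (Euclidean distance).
(5, -5)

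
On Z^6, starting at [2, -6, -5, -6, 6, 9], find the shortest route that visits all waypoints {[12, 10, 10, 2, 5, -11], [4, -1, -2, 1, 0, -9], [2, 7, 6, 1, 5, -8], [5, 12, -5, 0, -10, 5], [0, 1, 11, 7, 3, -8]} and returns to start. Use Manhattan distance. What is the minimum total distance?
216
(one optimal route: (2, -6, -5, -6, 6, 9) → (4, -1, -2, 1, 0, -9) → (0, 1, 11, 7, 3, -8) → (2, 7, 6, 1, 5, -8) → (12, 10, 10, 2, 5, -11) → (5, 12, -5, 0, -10, 5) → (2, -6, -5, -6, 6, 9))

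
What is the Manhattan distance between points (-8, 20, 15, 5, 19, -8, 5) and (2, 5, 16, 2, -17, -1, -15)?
92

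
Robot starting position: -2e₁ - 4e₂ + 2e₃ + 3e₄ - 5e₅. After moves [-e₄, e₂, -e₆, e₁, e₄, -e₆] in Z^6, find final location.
(-1, -3, 2, 3, -5, -2)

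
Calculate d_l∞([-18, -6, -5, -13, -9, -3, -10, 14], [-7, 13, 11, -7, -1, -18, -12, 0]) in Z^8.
19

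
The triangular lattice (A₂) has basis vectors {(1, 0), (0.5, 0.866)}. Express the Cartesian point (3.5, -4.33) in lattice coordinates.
6b₁ - 5b₂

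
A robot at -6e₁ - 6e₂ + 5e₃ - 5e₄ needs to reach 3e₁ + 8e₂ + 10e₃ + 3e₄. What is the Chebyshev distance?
14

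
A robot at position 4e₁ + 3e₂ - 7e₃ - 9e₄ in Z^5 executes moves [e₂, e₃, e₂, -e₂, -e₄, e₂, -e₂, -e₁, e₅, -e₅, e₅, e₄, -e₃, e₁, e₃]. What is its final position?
(4, 4, -6, -9, 1)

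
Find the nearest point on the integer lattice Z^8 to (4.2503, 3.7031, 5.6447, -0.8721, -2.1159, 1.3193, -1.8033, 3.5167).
(4, 4, 6, -1, -2, 1, -2, 4)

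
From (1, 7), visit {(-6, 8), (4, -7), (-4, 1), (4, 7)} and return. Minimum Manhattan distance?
50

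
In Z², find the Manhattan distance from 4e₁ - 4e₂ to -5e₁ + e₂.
14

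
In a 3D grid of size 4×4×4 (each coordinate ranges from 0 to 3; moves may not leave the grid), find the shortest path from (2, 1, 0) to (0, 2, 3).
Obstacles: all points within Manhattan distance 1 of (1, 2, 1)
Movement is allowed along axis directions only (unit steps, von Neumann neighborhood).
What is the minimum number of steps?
6
(one shortest path: (2, 1, 0) → (1, 1, 0) → (0, 1, 0) → (0, 1, 1) → (0, 1, 2) → (0, 2, 2) → (0, 2, 3))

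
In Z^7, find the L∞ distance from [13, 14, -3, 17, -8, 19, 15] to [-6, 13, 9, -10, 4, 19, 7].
27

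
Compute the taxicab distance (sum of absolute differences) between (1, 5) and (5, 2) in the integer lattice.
7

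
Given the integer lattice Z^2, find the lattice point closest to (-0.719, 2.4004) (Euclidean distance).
(-1, 2)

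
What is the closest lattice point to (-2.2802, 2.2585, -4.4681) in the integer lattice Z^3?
(-2, 2, -4)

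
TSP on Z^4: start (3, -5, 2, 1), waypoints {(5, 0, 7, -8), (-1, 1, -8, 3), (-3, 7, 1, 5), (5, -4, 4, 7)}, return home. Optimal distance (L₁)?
108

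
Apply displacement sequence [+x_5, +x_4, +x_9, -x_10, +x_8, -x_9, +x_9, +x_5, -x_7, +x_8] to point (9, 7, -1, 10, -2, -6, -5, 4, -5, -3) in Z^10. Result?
(9, 7, -1, 11, 0, -6, -6, 6, -4, -4)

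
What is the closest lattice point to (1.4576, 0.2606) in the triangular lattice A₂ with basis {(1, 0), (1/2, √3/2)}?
(1, 0)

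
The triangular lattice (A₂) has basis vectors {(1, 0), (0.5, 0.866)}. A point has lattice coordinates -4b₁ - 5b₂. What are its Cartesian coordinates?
(-6.5, -4.33)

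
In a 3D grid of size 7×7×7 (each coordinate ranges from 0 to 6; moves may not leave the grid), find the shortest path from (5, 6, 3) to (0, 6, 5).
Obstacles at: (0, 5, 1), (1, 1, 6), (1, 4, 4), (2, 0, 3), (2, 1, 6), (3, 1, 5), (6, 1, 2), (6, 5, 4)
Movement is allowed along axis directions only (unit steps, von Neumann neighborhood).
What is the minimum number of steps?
7
(one shortest path: (5, 6, 3) → (4, 6, 3) → (3, 6, 3) → (2, 6, 3) → (1, 6, 3) → (0, 6, 3) → (0, 6, 4) → (0, 6, 5))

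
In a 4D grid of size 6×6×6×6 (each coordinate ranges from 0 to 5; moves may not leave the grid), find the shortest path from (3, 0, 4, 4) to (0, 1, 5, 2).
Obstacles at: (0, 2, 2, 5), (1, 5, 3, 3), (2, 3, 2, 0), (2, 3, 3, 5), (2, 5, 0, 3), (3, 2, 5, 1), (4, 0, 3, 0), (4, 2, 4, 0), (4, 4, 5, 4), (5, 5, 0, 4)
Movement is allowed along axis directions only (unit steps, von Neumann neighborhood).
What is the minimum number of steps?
7
(one shortest path: (3, 0, 4, 4) → (2, 0, 4, 4) → (1, 0, 4, 4) → (0, 0, 4, 4) → (0, 1, 4, 4) → (0, 1, 5, 4) → (0, 1, 5, 3) → (0, 1, 5, 2))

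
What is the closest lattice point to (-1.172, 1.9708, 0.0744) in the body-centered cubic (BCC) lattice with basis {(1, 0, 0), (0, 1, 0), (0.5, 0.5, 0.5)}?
(-1, 2, 0)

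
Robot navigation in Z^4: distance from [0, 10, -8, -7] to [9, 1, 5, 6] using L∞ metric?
13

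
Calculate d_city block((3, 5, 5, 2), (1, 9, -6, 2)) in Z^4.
17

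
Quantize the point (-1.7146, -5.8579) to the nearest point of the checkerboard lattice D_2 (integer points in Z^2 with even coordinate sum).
(-2, -6)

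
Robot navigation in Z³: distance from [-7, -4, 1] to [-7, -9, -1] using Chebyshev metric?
5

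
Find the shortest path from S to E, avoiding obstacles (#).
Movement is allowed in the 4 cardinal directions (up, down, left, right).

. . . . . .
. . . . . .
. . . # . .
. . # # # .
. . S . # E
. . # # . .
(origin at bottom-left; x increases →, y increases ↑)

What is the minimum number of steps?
11
(one shortest path: (2, 1) → (1, 1) → (1, 2) → (1, 3) → (2, 3) → (2, 4) → (3, 4) → (4, 4) → (5, 4) → (5, 3) → (5, 2) → (5, 1))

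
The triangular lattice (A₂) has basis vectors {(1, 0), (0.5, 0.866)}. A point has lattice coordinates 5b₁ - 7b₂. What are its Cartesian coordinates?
(1.5, -6.062)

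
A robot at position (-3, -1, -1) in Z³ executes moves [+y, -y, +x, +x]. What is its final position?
(-1, -1, -1)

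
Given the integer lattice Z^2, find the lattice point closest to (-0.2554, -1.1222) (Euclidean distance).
(0, -1)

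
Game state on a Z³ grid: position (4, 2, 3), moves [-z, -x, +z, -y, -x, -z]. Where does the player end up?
(2, 1, 2)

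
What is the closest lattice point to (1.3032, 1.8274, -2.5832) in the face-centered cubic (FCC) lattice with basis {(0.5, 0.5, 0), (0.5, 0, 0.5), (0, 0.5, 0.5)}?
(1.5, 2, -2.5)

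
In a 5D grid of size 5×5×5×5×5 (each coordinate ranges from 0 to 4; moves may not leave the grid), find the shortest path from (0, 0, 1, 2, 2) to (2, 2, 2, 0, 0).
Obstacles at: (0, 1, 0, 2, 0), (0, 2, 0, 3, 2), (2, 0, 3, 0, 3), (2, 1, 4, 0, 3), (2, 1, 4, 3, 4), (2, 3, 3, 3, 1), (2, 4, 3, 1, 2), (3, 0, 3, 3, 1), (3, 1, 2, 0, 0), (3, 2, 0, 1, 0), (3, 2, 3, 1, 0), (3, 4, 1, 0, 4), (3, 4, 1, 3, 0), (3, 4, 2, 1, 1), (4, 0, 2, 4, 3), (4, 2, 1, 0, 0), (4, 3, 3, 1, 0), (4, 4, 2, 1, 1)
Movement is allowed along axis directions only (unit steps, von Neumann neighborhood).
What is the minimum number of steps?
9
(one shortest path: (0, 0, 1, 2, 2) → (1, 0, 1, 2, 2) → (2, 0, 1, 2, 2) → (2, 1, 1, 2, 2) → (2, 2, 1, 2, 2) → (2, 2, 2, 2, 2) → (2, 2, 2, 1, 2) → (2, 2, 2, 0, 2) → (2, 2, 2, 0, 1) → (2, 2, 2, 0, 0))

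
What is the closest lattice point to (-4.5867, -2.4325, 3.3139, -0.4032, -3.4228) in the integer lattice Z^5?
(-5, -2, 3, 0, -3)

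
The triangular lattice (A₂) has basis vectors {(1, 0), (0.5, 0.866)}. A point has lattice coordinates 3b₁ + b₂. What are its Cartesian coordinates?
(3.5, 0.866)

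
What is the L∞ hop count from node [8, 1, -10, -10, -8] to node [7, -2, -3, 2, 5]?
13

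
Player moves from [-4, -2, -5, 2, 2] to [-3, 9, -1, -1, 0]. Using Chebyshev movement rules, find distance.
11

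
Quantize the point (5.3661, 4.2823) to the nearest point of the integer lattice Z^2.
(5, 4)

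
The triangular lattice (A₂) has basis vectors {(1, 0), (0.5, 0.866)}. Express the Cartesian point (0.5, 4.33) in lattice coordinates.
-2b₁ + 5b₂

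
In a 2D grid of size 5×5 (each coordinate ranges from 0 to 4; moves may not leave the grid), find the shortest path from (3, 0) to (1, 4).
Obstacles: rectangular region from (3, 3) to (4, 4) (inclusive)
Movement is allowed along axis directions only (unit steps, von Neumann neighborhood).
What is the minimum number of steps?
6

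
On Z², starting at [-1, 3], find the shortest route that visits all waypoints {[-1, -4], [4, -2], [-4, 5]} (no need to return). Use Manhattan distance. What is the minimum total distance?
24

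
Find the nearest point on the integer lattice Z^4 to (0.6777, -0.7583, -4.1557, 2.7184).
(1, -1, -4, 3)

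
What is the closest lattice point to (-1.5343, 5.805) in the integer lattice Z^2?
(-2, 6)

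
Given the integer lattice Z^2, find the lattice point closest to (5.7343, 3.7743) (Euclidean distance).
(6, 4)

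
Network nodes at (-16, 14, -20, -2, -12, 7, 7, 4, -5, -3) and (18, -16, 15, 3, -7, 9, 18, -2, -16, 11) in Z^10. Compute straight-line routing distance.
61.7171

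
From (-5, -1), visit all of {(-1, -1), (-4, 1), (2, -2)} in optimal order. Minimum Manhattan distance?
12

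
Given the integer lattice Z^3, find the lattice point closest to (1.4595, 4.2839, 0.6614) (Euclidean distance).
(1, 4, 1)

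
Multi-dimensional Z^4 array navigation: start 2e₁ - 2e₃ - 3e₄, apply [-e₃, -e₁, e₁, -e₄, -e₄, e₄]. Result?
(2, 0, -3, -4)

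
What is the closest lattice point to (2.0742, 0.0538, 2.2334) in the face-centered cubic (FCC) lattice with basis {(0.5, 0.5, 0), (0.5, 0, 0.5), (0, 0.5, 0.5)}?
(2, 0, 2)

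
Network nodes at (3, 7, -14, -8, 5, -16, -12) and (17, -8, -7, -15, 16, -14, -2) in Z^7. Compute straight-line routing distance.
27.2764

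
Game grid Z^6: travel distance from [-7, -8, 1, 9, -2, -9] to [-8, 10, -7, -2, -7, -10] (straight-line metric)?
23.1517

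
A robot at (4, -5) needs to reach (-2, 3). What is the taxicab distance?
14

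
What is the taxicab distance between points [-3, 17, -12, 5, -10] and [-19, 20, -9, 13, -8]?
32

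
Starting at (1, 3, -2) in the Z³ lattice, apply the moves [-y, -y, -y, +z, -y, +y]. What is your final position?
(1, 0, -1)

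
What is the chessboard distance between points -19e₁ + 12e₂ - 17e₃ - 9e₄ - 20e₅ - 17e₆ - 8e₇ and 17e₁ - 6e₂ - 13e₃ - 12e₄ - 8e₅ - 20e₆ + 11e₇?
36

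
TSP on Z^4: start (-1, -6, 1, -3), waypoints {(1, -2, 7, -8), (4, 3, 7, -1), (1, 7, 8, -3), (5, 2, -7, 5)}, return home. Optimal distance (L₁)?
94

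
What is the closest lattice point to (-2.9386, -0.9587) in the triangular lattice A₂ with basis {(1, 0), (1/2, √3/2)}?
(-2.5, -0.866)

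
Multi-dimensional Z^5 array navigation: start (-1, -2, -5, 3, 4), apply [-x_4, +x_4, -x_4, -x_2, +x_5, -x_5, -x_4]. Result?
(-1, -3, -5, 1, 4)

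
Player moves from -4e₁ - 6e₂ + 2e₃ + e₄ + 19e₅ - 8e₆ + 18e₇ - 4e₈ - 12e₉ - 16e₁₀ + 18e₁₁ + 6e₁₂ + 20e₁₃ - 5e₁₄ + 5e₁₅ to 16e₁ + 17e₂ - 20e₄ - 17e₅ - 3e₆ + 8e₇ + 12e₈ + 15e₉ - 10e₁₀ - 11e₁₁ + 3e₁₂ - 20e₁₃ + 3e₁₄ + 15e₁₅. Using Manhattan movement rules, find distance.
256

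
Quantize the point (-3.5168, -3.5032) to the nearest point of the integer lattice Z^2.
(-4, -4)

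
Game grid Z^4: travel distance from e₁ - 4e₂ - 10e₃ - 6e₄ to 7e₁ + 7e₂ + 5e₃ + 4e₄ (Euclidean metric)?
21.9545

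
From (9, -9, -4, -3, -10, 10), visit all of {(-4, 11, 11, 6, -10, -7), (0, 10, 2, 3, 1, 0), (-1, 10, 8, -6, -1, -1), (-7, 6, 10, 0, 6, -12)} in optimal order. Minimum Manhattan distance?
150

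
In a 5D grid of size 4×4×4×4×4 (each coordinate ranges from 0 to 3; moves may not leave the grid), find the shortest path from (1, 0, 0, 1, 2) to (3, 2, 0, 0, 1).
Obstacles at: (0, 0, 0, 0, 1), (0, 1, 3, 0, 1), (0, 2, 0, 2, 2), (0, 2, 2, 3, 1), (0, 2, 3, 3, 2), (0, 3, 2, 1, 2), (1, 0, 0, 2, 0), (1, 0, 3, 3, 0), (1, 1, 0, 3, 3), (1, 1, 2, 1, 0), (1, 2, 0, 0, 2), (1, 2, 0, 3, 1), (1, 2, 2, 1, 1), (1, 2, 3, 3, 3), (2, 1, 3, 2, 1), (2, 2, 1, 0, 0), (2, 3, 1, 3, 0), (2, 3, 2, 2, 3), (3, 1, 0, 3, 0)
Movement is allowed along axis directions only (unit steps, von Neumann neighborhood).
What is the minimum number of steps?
6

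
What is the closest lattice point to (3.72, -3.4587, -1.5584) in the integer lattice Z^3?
(4, -3, -2)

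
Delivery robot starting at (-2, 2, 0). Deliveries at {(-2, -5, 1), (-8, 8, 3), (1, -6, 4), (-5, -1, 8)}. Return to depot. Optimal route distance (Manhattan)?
62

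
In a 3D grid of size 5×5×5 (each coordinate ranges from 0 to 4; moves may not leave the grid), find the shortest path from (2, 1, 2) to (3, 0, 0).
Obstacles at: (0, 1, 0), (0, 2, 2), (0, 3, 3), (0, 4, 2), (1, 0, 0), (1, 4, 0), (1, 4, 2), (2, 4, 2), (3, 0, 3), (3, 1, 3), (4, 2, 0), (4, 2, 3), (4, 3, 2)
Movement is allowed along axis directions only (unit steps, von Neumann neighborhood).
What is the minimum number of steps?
4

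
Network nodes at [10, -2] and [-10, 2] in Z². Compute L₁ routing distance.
24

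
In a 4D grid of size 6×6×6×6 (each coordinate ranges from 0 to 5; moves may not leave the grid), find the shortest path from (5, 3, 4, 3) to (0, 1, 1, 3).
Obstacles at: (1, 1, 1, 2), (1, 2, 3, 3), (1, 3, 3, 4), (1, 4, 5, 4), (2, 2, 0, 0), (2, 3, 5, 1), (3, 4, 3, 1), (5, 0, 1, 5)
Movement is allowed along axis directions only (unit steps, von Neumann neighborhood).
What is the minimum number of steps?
10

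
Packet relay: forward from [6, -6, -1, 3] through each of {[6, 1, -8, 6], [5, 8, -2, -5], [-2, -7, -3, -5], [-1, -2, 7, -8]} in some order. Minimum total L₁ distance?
84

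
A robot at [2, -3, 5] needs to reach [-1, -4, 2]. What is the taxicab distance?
7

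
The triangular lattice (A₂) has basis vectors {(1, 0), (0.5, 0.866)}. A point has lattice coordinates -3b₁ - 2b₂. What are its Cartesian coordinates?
(-4, -1.732)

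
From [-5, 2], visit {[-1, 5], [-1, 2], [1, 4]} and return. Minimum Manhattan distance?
18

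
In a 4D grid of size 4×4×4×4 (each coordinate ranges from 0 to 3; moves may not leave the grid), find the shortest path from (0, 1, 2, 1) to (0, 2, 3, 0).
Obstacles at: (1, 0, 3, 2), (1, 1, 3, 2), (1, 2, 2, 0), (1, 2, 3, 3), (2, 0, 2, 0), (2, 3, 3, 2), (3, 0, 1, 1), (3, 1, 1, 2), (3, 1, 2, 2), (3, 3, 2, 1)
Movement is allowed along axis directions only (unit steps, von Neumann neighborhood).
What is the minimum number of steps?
3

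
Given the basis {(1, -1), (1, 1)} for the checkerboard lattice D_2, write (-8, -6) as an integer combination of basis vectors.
-b₁ - 7b₂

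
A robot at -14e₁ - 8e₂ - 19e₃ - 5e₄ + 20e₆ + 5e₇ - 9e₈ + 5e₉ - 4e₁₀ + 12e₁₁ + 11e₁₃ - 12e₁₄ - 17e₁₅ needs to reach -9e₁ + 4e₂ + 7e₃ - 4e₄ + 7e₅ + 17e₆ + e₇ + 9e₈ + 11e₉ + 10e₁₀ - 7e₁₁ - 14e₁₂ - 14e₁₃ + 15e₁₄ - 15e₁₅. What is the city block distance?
183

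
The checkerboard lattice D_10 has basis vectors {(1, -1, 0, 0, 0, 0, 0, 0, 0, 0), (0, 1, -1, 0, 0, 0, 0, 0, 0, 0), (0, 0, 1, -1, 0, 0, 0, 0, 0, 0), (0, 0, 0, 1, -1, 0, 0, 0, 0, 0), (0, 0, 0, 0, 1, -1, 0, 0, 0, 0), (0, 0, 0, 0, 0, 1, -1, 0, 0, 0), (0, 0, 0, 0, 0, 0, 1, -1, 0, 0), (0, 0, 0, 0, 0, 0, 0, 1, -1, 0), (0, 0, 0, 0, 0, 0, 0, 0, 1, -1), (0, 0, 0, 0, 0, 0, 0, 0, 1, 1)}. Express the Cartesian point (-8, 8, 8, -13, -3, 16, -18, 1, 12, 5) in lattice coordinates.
-8b₁ + 8b₃ - 5b₄ - 8b₅ + 8b₆ - 10b₇ - 9b₈ - b₉ + 4b₁₀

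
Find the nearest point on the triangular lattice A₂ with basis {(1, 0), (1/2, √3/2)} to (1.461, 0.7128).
(1.5, 0.866)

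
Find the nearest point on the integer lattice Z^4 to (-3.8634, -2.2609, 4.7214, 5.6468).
(-4, -2, 5, 6)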